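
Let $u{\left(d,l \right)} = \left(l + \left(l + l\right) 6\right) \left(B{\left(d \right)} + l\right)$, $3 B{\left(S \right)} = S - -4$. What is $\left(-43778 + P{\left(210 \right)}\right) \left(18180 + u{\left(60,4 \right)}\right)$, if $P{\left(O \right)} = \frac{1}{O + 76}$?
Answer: $- \frac{366174747722}{429} \approx -8.5355 \cdot 10^{8}$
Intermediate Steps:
$B{\left(S \right)} = \frac{4}{3} + \frac{S}{3}$ ($B{\left(S \right)} = \frac{S - -4}{3} = \frac{S + 4}{3} = \frac{4 + S}{3} = \frac{4}{3} + \frac{S}{3}$)
$P{\left(O \right)} = \frac{1}{76 + O}$
$u{\left(d,l \right)} = 13 l \left(\frac{4}{3} + l + \frac{d}{3}\right)$ ($u{\left(d,l \right)} = \left(l + \left(l + l\right) 6\right) \left(\left(\frac{4}{3} + \frac{d}{3}\right) + l\right) = \left(l + 2 l 6\right) \left(\frac{4}{3} + l + \frac{d}{3}\right) = \left(l + 12 l\right) \left(\frac{4}{3} + l + \frac{d}{3}\right) = 13 l \left(\frac{4}{3} + l + \frac{d}{3}\right)$)
$\left(-43778 + P{\left(210 \right)}\right) \left(18180 + u{\left(60,4 \right)}\right) = \left(-43778 + \frac{1}{76 + 210}\right) \left(18180 + \frac{13}{3} \cdot 4 \left(4 + 60 + 3 \cdot 4\right)\right) = \left(-43778 + \frac{1}{286}\right) \left(18180 + \frac{13}{3} \cdot 4 \left(4 + 60 + 12\right)\right) = \left(-43778 + \frac{1}{286}\right) \left(18180 + \frac{13}{3} \cdot 4 \cdot 76\right) = - \frac{12520507 \left(18180 + \frac{3952}{3}\right)}{286} = \left(- \frac{12520507}{286}\right) \frac{58492}{3} = - \frac{366174747722}{429}$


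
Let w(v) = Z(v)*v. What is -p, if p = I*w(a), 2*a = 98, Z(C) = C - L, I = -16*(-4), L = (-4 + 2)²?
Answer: -141120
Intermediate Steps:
L = 4 (L = (-2)² = 4)
I = 64
Z(C) = -4 + C (Z(C) = C - 1*4 = C - 4 = -4 + C)
a = 49 (a = (½)*98 = 49)
w(v) = v*(-4 + v) (w(v) = (-4 + v)*v = v*(-4 + v))
p = 141120 (p = 64*(49*(-4 + 49)) = 64*(49*45) = 64*2205 = 141120)
-p = -1*141120 = -141120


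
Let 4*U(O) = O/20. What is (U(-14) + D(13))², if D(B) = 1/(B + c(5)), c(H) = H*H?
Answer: 12769/577600 ≈ 0.022107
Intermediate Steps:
c(H) = H²
D(B) = 1/(25 + B) (D(B) = 1/(B + 5²) = 1/(B + 25) = 1/(25 + B))
U(O) = O/80 (U(O) = (O/20)/4 = O/80)
(U(-14) + D(13))² = ((1/80)*(-14) + 1/(25 + 13))² = (-7/40 + 1/38)² = (-113/760)² = 12769/577600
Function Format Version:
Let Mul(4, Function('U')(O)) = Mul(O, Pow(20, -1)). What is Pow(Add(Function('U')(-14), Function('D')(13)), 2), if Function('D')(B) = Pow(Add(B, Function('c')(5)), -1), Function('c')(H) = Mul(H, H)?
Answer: Rational(12769, 577600) ≈ 0.022107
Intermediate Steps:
Function('c')(H) = Pow(H, 2)
Function('D')(B) = Pow(Add(25, B), -1) (Function('D')(B) = Pow(Add(B, Pow(5, 2)), -1) = Pow(Add(B, 25), -1) = Pow(Add(25, B), -1))
Function('U')(O) = Mul(Rational(1, 80), O) (Function('U')(O) = Mul(Rational(1, 4), Mul(O, Pow(20, -1))) = Mul(Rational(1, 4), Mul(O, Rational(1, 20))) = Mul(Rational(1, 4), Mul(Rational(1, 20), O)) = Mul(Rational(1, 80), O))
Pow(Add(Function('U')(-14), Function('D')(13)), 2) = Pow(Add(Mul(Rational(1, 80), -14), Pow(Add(25, 13), -1)), 2) = Pow(Add(Rational(-7, 40), Pow(38, -1)), 2) = Pow(Add(Rational(-7, 40), Rational(1, 38)), 2) = Pow(Rational(-113, 760), 2) = Rational(12769, 577600)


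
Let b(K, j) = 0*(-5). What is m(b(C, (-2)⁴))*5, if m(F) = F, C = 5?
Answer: 0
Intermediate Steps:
b(K, j) = 0
m(b(C, (-2)⁴))*5 = 0*5 = 0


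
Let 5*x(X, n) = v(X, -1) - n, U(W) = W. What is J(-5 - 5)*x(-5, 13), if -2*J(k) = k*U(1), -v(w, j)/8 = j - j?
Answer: -13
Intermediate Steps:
v(w, j) = 0 (v(w, j) = -8*(j - j) = -8*0 = 0)
J(k) = -k/2
x(X, n) = -n/5 (x(X, n) = (0 - n)/5 = (-n)/5 = -n/5)
J(-5 - 5)*x(-5, 13) = (-(-5 - 5)/2)*(-1/5*13) = -1/2*(-10)*(-13/5) = 5*(-13/5) = -13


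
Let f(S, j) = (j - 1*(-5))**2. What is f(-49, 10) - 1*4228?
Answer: -4003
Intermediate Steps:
f(S, j) = (5 + j)**2 (f(S, j) = (j + 5)**2 = (5 + j)**2)
f(-49, 10) - 1*4228 = (5 + 10)**2 - 1*4228 = 15**2 - 4228 = 225 - 4228 = -4003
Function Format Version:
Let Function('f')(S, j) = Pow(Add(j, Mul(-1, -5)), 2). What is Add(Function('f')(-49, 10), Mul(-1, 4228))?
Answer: -4003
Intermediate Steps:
Function('f')(S, j) = Pow(Add(5, j), 2) (Function('f')(S, j) = Pow(Add(j, 5), 2) = Pow(Add(5, j), 2))
Add(Function('f')(-49, 10), Mul(-1, 4228)) = Add(Pow(Add(5, 10), 2), Mul(-1, 4228)) = Add(Pow(15, 2), -4228) = Add(225, -4228) = -4003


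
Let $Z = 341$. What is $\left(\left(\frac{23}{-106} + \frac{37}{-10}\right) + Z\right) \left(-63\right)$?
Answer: $- \frac{5627601}{265} \approx -21236.0$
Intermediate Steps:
$\left(\left(\frac{23}{-106} + \frac{37}{-10}\right) + Z\right) \left(-63\right) = \left(\left(\frac{23}{-106} + \frac{37}{-10}\right) + 341\right) \left(-63\right) = \left(\left(23 \left(- \frac{1}{106}\right) + 37 \left(- \frac{1}{10}\right)\right) + 341\right) \left(-63\right) = \left(\left(- \frac{23}{106} - \frac{37}{10}\right) + 341\right) \left(-63\right) = \left(- \frac{1038}{265} + 341\right) \left(-63\right) = \frac{89327}{265} \left(-63\right) = - \frac{5627601}{265}$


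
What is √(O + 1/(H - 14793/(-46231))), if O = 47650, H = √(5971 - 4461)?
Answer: √(704932681 + 2202907150*√1510)/√(14793 + 46231*√1510) ≈ 218.29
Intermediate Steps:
H = √1510 ≈ 38.859
√(O + 1/(H - 14793/(-46231))) = √(47650 + 1/(√1510 - 14793/(-46231))) = √(47650 + 1/(√1510 - 14793*(-1/46231))) = √(47650 + 1/(√1510 + 14793/46231)) = √(47650 + 1/(14793/46231 + √1510))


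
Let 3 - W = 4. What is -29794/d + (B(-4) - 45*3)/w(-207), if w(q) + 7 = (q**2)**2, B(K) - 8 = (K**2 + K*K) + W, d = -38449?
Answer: 27351438274666/35296889346253 ≈ 0.77490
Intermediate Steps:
W = -1 (W = 3 - 1*4 = 3 - 4 = -1)
B(K) = 7 + 2*K**2 (B(K) = 8 + ((K**2 + K*K) - 1) = 8 + ((K**2 + K**2) - 1) = 8 + (2*K**2 - 1) = 8 + (-1 + 2*K**2) = 7 + 2*K**2)
w(q) = -7 + q**4 (w(q) = -7 + (q**2)**2 = -7 + q**4)
-29794/d + (B(-4) - 45*3)/w(-207) = -29794/(-38449) + ((7 + 2*(-4)**2) - 45*3)/(-7 + (-207)**4) = -29794*(-1/38449) + ((7 + 2*16) - 135)/(-7 + 1836036801) = 29794/38449 + ((7 + 32) - 135)/1836036794 = 29794/38449 + (39 - 135)*(1/1836036794) = 29794/38449 - 96*1/1836036794 = 29794/38449 - 48/918018397 = 27351438274666/35296889346253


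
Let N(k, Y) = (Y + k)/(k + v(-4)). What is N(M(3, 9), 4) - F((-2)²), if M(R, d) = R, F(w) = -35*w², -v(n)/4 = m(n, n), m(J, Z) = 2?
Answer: 2793/5 ≈ 558.60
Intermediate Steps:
v(n) = -8 (v(n) = -4*2 = -8)
N(k, Y) = (Y + k)/(-8 + k) (N(k, Y) = (Y + k)/(k - 8) = (Y + k)/(-8 + k))
N(M(3, 9), 4) - F((-2)²) = (4 + 3)/(-8 + 3) - (-35)*((-2)²)² = 7/(-5) - (-35)*4² = -⅕*7 - (-35)*16 = -7/5 - 1*(-560) = -7/5 + 560 = 2793/5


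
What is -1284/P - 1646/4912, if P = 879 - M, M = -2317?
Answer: -1445953/1962344 ≈ -0.73685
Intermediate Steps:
P = 3196 (P = 879 - 1*(-2317) = 879 + 2317 = 3196)
-1284/P - 1646/4912 = -1284/3196 - 1646/4912 = -1284*1/3196 - 1646*1/4912 = -321/799 - 823/2456 = -1445953/1962344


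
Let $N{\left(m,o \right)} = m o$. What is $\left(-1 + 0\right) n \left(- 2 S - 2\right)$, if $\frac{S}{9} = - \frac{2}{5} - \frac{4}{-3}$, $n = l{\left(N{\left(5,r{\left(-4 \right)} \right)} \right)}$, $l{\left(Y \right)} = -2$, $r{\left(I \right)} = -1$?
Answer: $- \frac{188}{5} \approx -37.6$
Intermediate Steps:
$n = -2$
$S = \frac{42}{5}$ ($S = 9 \left(- \frac{2}{5} - \frac{4}{-3}\right) = 9 \left(\left(-2\right) \frac{1}{5} - - \frac{4}{3}\right) = 9 \left(- \frac{2}{5} + \frac{4}{3}\right) = 9 \cdot \frac{14}{15} = \frac{42}{5} \approx 8.4$)
$\left(-1 + 0\right) n \left(- 2 S - 2\right) = \left(-1 + 0\right) \left(-2\right) \left(\left(-2\right) \frac{42}{5} - 2\right) = \left(-1\right) \left(-2\right) \left(- \frac{84}{5} - 2\right) = 2 \left(- \frac{94}{5}\right) = - \frac{188}{5}$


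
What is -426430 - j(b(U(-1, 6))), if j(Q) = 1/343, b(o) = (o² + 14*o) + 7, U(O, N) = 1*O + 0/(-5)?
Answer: -146265491/343 ≈ -4.2643e+5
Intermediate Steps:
U(O, N) = O (U(O, N) = O + 0*(-⅕) = O + 0 = O)
b(o) = 7 + o² + 14*o
j(Q) = 1/343
-426430 - j(b(U(-1, 6))) = -426430 - 1*1/343 = -426430 - 1/343 = -146265491/343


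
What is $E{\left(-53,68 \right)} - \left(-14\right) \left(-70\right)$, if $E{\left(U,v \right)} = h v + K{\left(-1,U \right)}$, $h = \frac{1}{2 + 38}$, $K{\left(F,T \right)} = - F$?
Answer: $- \frac{9773}{10} \approx -977.3$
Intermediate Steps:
$h = \frac{1}{40} \approx 0.025$
$E{\left(U,v \right)} = 1 + \frac{v}{40}$ ($E{\left(U,v \right)} = \frac{v}{40} - -1 = \frac{v}{40} + 1 = 1 + \frac{v}{40}$)
$E{\left(-53,68 \right)} - \left(-14\right) \left(-70\right) = \left(1 + \frac{1}{40} \cdot 68\right) - \left(-14\right) \left(-70\right) = \left(1 + \frac{17}{10}\right) - 980 = \frac{27}{10} - 980 = - \frac{9773}{10}$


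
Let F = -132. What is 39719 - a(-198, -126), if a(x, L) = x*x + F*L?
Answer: -16117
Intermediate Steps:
a(x, L) = x² - 132*L (a(x, L) = x*x - 132*L = x² - 132*L)
39719 - a(-198, -126) = 39719 - ((-198)² - 132*(-126)) = 39719 - (39204 + 16632) = 39719 - 1*55836 = 39719 - 55836 = -16117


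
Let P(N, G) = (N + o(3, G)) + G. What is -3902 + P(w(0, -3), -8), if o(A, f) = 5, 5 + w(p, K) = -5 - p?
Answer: -3915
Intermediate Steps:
w(p, K) = -10 - p (w(p, K) = -5 + (-5 - p) = -10 - p)
P(N, G) = 5 + G + N (P(N, G) = (N + 5) + G = (5 + N) + G = 5 + G + N)
-3902 + P(w(0, -3), -8) = -3902 + (5 - 8 + (-10 - 1*0)) = -3902 + (5 - 8 + (-10 + 0)) = -3902 + (5 - 8 - 10) = -3902 - 13 = -3915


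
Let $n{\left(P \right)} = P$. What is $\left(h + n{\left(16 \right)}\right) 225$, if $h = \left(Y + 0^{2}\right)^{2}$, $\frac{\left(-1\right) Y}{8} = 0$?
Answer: $3600$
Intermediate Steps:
$Y = 0$ ($Y = \left(-8\right) 0 = 0$)
$h = 0$ ($h = \left(0 + 0^{2}\right)^{2} = \left(0 + 0\right)^{2} = 0^{2} = 0$)
$\left(h + n{\left(16 \right)}\right) 225 = \left(0 + 16\right) 225 = 16 \cdot 225 = 3600$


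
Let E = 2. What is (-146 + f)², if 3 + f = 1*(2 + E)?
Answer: 21025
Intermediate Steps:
f = 1 (f = -3 + 1*(2 + 2) = -3 + 1*4 = -3 + 4 = 1)
(-146 + f)² = (-146 + 1)² = (-145)² = 21025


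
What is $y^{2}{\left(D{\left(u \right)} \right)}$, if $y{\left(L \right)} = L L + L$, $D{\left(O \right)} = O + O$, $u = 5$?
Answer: $12100$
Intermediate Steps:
$D{\left(O \right)} = 2 O$
$y{\left(L \right)} = L + L^{2}$ ($y{\left(L \right)} = L^{2} + L = L + L^{2}$)
$y^{2}{\left(D{\left(u \right)} \right)} = \left(2 \cdot 5 \left(1 + 2 \cdot 5\right)\right)^{2} = \left(10 \left(1 + 10\right)\right)^{2} = \left(10 \cdot 11\right)^{2} = 110^{2} = 12100$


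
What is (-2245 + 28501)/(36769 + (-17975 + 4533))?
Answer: 26256/23327 ≈ 1.1256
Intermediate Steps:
(-2245 + 28501)/(36769 + (-17975 + 4533)) = 26256/(36769 - 13442) = 26256/23327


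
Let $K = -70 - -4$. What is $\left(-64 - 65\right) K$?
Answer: $8514$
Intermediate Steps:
$K = -66$ ($K = -70 + 4 = -66$)
$\left(-64 - 65\right) K = \left(-64 - 65\right) \left(-66\right) = \left(-129\right) \left(-66\right) = 8514$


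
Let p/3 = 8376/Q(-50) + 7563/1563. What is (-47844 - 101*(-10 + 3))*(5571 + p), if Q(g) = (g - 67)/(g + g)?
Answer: -8639924658574/6773 ≈ -1.2756e+9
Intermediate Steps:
Q(g) = (-67 + g)/(2*g) (Q(g) = (-67 + g)/((2*g)) = (-67 + g)*(1/(2*g)) = (-67 + g)/(2*g))
p = 145561519/6773 (p = 3*(8376/(((½)*(-67 - 50)/(-50))) + 7563/1563) = 3*(8376/(((½)*(-1/50)*(-117))) + 7563*(1/1563)) = 3*(8376/(117/100) + 2521/521) = 3*(8376*(100/117) + 2521/521) = 3*(279200/39 + 2521/521) = 3*(145561519/20319) = 145561519/6773 ≈ 21491.)
(-47844 - 101*(-10 + 3))*(5571 + p) = (-47844 - 101*(-10 + 3))*(5571 + 145561519/6773) = (-47844 - 101*(-7))*(183293902/6773) = (-47844 + 707)*(183293902/6773) = -47137*183293902/6773 = -8639924658574/6773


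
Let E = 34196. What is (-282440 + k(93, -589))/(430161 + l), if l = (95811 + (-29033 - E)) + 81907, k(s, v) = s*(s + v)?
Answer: -164284/272325 ≈ -0.60326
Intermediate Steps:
l = 114489 (l = (95811 + (-29033 - 1*34196)) + 81907 = (95811 + (-29033 - 34196)) + 81907 = (95811 - 63229) + 81907 = 32582 + 81907 = 114489)
(-282440 + k(93, -589))/(430161 + l) = (-282440 + 93*(93 - 589))/(430161 + 114489) = (-282440 + 93*(-496))/544650 = (-282440 - 46128)*(1/544650) = -328568*1/544650 = -164284/272325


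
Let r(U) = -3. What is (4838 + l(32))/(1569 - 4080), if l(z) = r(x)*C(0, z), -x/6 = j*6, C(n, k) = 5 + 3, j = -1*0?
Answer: -4814/2511 ≈ -1.9172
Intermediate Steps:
j = 0
C(n, k) = 8
x = 0 (x = -0*6 = -6*0 = 0)
l(z) = -24 (l(z) = -3*8 = -24)
(4838 + l(32))/(1569 - 4080) = (4838 - 24)/(1569 - 4080) = 4814/(-2511) = 4814*(-1/2511) = -4814/2511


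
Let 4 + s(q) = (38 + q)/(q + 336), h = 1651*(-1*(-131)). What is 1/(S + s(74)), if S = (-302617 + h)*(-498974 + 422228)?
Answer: 205/1358318243716 ≈ 1.5092e-10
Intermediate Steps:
h = 216281 (h = 1651*131 = 216281)
S = 6625942656 (S = (-302617 + 216281)*(-498974 + 422228) = -86336*(-76746) = 6625942656)
s(q) = -4 + (38 + q)/(336 + q) (s(q) = -4 + (38 + q)/(q + 336) = -4 + (38 + q)/(336 + q))
1/(S + s(74)) = 1/(6625942656 + (-1306 - 3*74)/(336 + 74)) = 1/(6625942656 + (-1306 - 222)/410) = 1/(6625942656 + (1/410)*(-1528)) = 1/(6625942656 - 764/205) = 1/(1358318243716/205) = 205/1358318243716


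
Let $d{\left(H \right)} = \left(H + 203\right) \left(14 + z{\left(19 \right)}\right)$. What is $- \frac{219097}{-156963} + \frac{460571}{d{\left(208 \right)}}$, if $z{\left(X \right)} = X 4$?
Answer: $\frac{26799001301}{1935353790} \approx 13.847$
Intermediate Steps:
$z{\left(X \right)} = 4 X$
$d{\left(H \right)} = 18270 + 90 H$ ($d{\left(H \right)} = \left(H + 203\right) \left(14 + 4 \cdot 19\right) = \left(203 + H\right) \left(14 + 76\right) = \left(203 + H\right) 90 = 18270 + 90 H$)
$- \frac{219097}{-156963} + \frac{460571}{d{\left(208 \right)}} = - \frac{219097}{-156963} + \frac{460571}{18270 + 90 \cdot 208} = \left(-219097\right) \left(- \frac{1}{156963}\right) + \frac{460571}{18270 + 18720} = \frac{219097}{156963} + \frac{460571}{36990} = \frac{26799001301}{1935353790}$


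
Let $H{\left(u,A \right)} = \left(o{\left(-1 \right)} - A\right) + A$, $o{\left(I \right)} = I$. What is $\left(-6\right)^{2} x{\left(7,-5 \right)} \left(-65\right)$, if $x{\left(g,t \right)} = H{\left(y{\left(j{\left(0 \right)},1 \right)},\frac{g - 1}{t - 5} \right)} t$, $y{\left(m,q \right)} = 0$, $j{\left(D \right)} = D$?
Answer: $-11700$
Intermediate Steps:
$H{\left(u,A \right)} = -1$ ($H{\left(u,A \right)} = \left(-1 - A\right) + A = -1$)
$x{\left(g,t \right)} = - t$
$\left(-6\right)^{2} x{\left(7,-5 \right)} \left(-65\right) = \left(-6\right)^{2} \left(\left(-1\right) \left(-5\right)\right) \left(-65\right) = 36 \cdot 5 \left(-65\right) = 180 \left(-65\right) = -11700$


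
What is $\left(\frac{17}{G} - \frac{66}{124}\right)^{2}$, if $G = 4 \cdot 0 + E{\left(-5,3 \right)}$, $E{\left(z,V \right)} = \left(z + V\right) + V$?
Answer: $\frac{1042441}{3844} \approx 271.19$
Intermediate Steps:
$E{\left(z,V \right)} = z + 2 V$ ($E{\left(z,V \right)} = \left(V + z\right) + V = z + 2 V$)
$G = 1$ ($G = 4 \cdot 0 + \left(-5 + 2 \cdot 3\right) = 0 + \left(-5 + 6\right) = 0 + 1 = 1$)
$\left(\frac{17}{G} - \frac{66}{124}\right)^{2} = \left(\frac{17}{1} - \frac{66}{124}\right)^{2} = \left(17 \cdot 1 - \frac{33}{62}\right)^{2} = \left(17 - \frac{33}{62}\right)^{2} = \left(\frac{1021}{62}\right)^{2} = \frac{1042441}{3844}$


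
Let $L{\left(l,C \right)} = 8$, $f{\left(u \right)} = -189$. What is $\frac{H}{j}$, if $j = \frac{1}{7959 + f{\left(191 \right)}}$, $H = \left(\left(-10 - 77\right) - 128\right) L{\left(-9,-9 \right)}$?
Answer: $-13364400$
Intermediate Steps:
$H = -1720$ ($H = \left(\left(-10 - 77\right) - 128\right) 8 = \left(-87 - 128\right) 8 = \left(-215\right) 8 = -1720$)
$j = \frac{1}{7770}$ ($j = \frac{1}{7959 - 189} = \frac{1}{7770} \approx 0.0001287$)
$\frac{H}{j} = - 1720 \frac{1}{\frac{1}{7770}} = \left(-1720\right) 7770 = -13364400$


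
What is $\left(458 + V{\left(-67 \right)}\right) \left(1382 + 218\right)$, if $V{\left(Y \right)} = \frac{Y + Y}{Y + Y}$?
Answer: $734400$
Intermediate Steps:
$V{\left(Y \right)} = 1$ ($V{\left(Y \right)} = \frac{2 Y}{2 Y} = 2 Y \frac{1}{2 Y} = 1$)
$\left(458 + V{\left(-67 \right)}\right) \left(1382 + 218\right) = \left(458 + 1\right) \left(1382 + 218\right) = 459 \cdot 1600 = 734400$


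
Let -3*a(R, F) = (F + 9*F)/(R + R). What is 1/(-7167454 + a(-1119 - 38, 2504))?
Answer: -3471/24878220314 ≈ -1.3952e-7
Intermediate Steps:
a(R, F) = -5*F/(3*R) (a(R, F) = -(F + 9*F)/(3*(R + R)) = -10*F/(3*(2*R)) = -10*F*1/(2*R)/3 = -5*F/(3*R))
1/(-7167454 + a(-1119 - 38, 2504)) = 1/(-7167454 - 5/3*2504/(-1119 - 38)) = 1/(-7167454 - 5/3*2504/(-1157)) = 1/(-7167454 - 5/3*2504*(-1/1157)) = 1/(-7167454 + 12520/3471) = 1/(-24878220314/3471) = -3471/24878220314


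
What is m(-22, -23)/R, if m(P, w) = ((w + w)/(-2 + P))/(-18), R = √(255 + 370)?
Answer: -23/5400 ≈ -0.0042593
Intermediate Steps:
R = 25 (R = √625 = 25)
m(P, w) = -w/(9*(-2 + P)) (m(P, w) = ((2*w)/(-2 + P))*(-1/18) = (2*w/(-2 + P))*(-1/18) = -w/(9*(-2 + P)))
m(-22, -23)/R = -1*(-23)/(-18 + 9*(-22))/25 = -1*(-23)/(-18 - 198)*(1/25) = -1*(-23)/(-216)*(1/25) = -1*(-23)*(-1/216)*(1/25) = -23/216*1/25 = -23/5400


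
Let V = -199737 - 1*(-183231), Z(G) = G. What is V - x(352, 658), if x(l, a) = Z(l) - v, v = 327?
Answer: -16531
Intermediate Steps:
V = -16506 (V = -199737 + 183231 = -16506)
x(l, a) = -327 + l (x(l, a) = l - 1*327 = l - 327 = -327 + l)
V - x(352, 658) = -16506 - (-327 + 352) = -16506 - 1*25 = -16506 - 25 = -16531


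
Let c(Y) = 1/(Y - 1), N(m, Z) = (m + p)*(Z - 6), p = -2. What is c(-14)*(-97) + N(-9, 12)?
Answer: -893/15 ≈ -59.533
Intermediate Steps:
N(m, Z) = (-6 + Z)*(-2 + m) (N(m, Z) = (m - 2)*(Z - 6) = (-2 + m)*(-6 + Z) = (-6 + Z)*(-2 + m))
c(Y) = 1/(-1 + Y)
c(-14)*(-97) + N(-9, 12) = -97/(-1 - 14) + (12 - 6*(-9) - 2*12 + 12*(-9)) = -97/(-15) + (12 + 54 - 24 - 108) = -1/15*(-97) - 66 = 97/15 - 66 = -893/15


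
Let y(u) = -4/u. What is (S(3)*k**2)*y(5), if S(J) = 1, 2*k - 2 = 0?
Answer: -4/5 ≈ -0.80000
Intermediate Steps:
k = 1 (k = 1 + (1/2)*0 = 1 + 0 = 1)
(S(3)*k**2)*y(5) = (1*1**2)*(-4/5) = (1*1)*(-4*1/5) = 1*(-4/5) = -4/5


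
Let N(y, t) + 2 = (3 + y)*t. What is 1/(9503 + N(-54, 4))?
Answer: 1/9297 ≈ 0.00010756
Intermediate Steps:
N(y, t) = -2 + t*(3 + y) (N(y, t) = -2 + (3 + y)*t = -2 + t*(3 + y))
1/(9503 + N(-54, 4)) = 1/(9503 + (-2 + 3*4 + 4*(-54))) = 1/(9503 + (-2 + 12 - 216)) = 1/(9503 - 206) = 1/9297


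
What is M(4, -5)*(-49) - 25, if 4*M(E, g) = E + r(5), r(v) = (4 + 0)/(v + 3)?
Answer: -641/8 ≈ -80.125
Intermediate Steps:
r(v) = 4/(3 + v)
M(E, g) = ⅛ + E/4 (M(E, g) = (E + 4/(3 + 5))/4 = (E + 4/8)/4 = (E + 4*(⅛))/4 = (E + ½)/4 = (½ + E)/4 = ⅛ + E/4)
M(4, -5)*(-49) - 25 = (⅛ + (¼)*4)*(-49) - 25 = (⅛ + 1)*(-49) - 25 = (9/8)*(-49) - 25 = -441/8 - 25 = -641/8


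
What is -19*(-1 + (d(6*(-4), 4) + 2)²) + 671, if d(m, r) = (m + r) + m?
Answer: -32826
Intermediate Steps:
d(m, r) = r + 2*m
-19*(-1 + (d(6*(-4), 4) + 2)²) + 671 = -19*(-1 + ((4 + 2*(6*(-4))) + 2)²) + 671 = -19*(-1 + ((4 + 2*(-24)) + 2)²) + 671 = -19*(-1 + ((4 - 48) + 2)²) + 671 = -19*(-1 + (-44 + 2)²) + 671 = -19*(-1 + (-42)²) + 671 = -19*(-1 + 1764) + 671 = -19*1763 + 671 = -33497 + 671 = -32826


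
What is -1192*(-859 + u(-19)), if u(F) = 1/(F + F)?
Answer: 19455228/19 ≈ 1.0240e+6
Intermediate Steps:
u(F) = 1/(2*F)
-1192*(-859 + u(-19)) = -1192*(-859 + (½)/(-19)) = -1192*(-859 + (½)*(-1/19)) = -1192*(-859 - 1/38) = -1192*(-32643/38) = 19455228/19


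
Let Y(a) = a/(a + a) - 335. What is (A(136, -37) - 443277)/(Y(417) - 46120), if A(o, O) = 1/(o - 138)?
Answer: 886555/92909 ≈ 9.5422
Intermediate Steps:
Y(a) = -669/2 (Y(a) = a/((2*a)) - 335 = (1/(2*a))*a - 335 = ½ - 335 = -669/2)
A(o, O) = 1/(-138 + o)
(A(136, -37) - 443277)/(Y(417) - 46120) = (1/(-138 + 136) - 443277)/(-669/2 - 46120) = (1/(-2) - 443277)/(-92909/2) = (-½ - 443277)*(-2/92909) = -886555/2*(-2/92909) = 886555/92909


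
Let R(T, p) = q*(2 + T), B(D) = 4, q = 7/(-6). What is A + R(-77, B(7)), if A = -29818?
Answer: -59461/2 ≈ -29731.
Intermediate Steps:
q = -7/6 (q = 7*(-⅙) = -7/6 ≈ -1.1667)
R(T, p) = -7/3 - 7*T/6 (R(T, p) = -7*(2 + T)/6 = -7/3 - 7*T/6)
A + R(-77, B(7)) = -29818 + (-7/3 - 7/6*(-77)) = -29818 + (-7/3 + 539/6) = -29818 + 175/2 = -59461/2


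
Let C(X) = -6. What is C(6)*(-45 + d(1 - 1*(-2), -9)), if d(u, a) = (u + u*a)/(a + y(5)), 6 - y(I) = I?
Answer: 252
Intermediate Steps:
y(I) = 6 - I
d(u, a) = (u + a*u)/(1 + a) (d(u, a) = (u + u*a)/(a + (6 - 1*5)) = (u + a*u)/(a + (6 - 5)) = (u + a*u)/(a + 1) = (u + a*u)/(1 + a))
C(6)*(-45 + d(1 - 1*(-2), -9)) = -6*(-45 + (1 - 1*(-2))) = -6*(-45 + (1 + 2)) = -6*(-45 + 3) = -6*(-42) = 252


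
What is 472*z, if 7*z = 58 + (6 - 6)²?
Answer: 27376/7 ≈ 3910.9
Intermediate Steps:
z = 58/7 (z = (58 + (6 - 6)²)/7 = (58 + 0²)/7 = (58 + 0)/7 = (⅐)*58 = 58/7 ≈ 8.2857)
472*z = 472*(58/7) = 27376/7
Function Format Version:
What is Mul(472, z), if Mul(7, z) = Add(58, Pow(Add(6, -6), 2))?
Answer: Rational(27376, 7) ≈ 3910.9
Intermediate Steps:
z = Rational(58, 7) (z = Mul(Rational(1, 7), Add(58, Pow(Add(6, -6), 2))) = Mul(Rational(1, 7), Add(58, Pow(0, 2))) = Mul(Rational(1, 7), Add(58, 0)) = Mul(Rational(1, 7), 58) = Rational(58, 7) ≈ 8.2857)
Mul(472, z) = Mul(472, Rational(58, 7)) = Rational(27376, 7)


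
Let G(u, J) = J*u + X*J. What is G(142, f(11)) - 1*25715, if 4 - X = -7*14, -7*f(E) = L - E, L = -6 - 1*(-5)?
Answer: -177077/7 ≈ -25297.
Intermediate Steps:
L = -1 (L = -6 + 5 = -1)
f(E) = 1/7 + E/7 (f(E) = -(-1 - E)/7 = 1/7 + E/7)
X = 102 (X = 4 - (-7)*14 = 4 - 1*(-98) = 4 + 98 = 102)
G(u, J) = 102*J + J*u (G(u, J) = J*u + 102*J = 102*J + J*u)
G(142, f(11)) - 1*25715 = (1/7 + (1/7)*11)*(102 + 142) - 1*25715 = (1/7 + 11/7)*244 - 25715 = (12/7)*244 - 25715 = 2928/7 - 25715 = -177077/7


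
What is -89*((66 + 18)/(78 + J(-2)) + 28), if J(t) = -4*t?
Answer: -110894/43 ≈ -2578.9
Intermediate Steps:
-89*((66 + 18)/(78 + J(-2)) + 28) = -89*((66 + 18)/(78 - 4*(-2)) + 28) = -89*(84/(78 + 8) + 28) = -89*(84/86 + 28) = -89*(84*(1/86) + 28) = -89*(42/43 + 28) = -89*1246/43 = -110894/43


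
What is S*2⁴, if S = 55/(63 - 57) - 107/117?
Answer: 15448/117 ≈ 132.03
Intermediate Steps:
S = 1931/234 (S = 55/6 - 107*1/117 = 55*(⅙) - 107/117 = 55/6 - 107/117 = 1931/234 ≈ 8.2521)
S*2⁴ = (1931/234)*2⁴ = (1931/234)*16 = 15448/117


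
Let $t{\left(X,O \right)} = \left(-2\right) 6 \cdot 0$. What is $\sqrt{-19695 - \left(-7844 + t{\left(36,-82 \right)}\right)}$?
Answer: $i \sqrt{11851} \approx 108.86 i$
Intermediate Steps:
$t{\left(X,O \right)} = 0$ ($t{\left(X,O \right)} = \left(-12\right) 0 = 0$)
$\sqrt{-19695 - \left(-7844 + t{\left(36,-82 \right)}\right)} = \sqrt{-19695 + \left(\left(10058 - 2214\right) - 0\right)} = \sqrt{-19695 + \left(7844 + 0\right)} = \sqrt{-19695 + 7844} = \sqrt{-11851} = i \sqrt{11851}$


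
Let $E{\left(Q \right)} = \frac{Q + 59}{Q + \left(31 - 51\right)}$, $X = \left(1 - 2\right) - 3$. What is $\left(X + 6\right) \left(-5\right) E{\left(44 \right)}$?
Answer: $- \frac{515}{12} \approx -42.917$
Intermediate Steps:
$X = -4$ ($X = -1 - 3 = -4$)
$E{\left(Q \right)} = \frac{59 + Q}{-20 + Q}$ ($E{\left(Q \right)} = \frac{59 + Q}{Q + \left(31 - 51\right)} = \frac{59 + Q}{Q - 20} = \frac{59 + Q}{-20 + Q}$)
$\left(X + 6\right) \left(-5\right) E{\left(44 \right)} = \left(-4 + 6\right) \left(-5\right) \frac{59 + 44}{-20 + 44} = 2 \left(-5\right) \frac{1}{24} \cdot 103 = - 10 \cdot \frac{1}{24} \cdot 103 = \left(-10\right) \frac{103}{24} = - \frac{515}{12}$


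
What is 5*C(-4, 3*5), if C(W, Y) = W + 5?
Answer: 5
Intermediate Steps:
C(W, Y) = 5 + W
5*C(-4, 3*5) = 5*(5 - 4) = 5*1 = 5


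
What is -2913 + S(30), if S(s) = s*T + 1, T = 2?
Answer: -2852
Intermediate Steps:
S(s) = 1 + 2*s (S(s) = s*2 + 1 = 2*s + 1 = 1 + 2*s)
-2913 + S(30) = -2913 + (1 + 2*30) = -2913 + (1 + 60) = -2913 + 61 = -2852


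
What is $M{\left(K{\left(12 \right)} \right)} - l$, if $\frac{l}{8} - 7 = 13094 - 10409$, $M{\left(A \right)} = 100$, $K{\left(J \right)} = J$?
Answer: $-21436$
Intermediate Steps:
$l = 21536$ ($l = 56 + 8 \left(13094 - 10409\right) = 56 + 8 \cdot 2685 = 56 + 21480 = 21536$)
$M{\left(K{\left(12 \right)} \right)} - l = 100 - 21536 = -21436$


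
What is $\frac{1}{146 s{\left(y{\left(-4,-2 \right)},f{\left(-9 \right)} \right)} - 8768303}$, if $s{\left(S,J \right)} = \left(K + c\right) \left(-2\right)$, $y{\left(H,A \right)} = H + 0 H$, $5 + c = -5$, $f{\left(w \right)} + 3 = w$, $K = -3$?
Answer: $- \frac{1}{8764507} \approx -1.141 \cdot 10^{-7}$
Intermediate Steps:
$f{\left(w \right)} = -3 + w$
$c = -10$ ($c = -5 - 5 = -10$)
$y{\left(H,A \right)} = H$ ($y{\left(H,A \right)} = H + 0 = H$)
$s{\left(S,J \right)} = 26$ ($s{\left(S,J \right)} = \left(-3 - 10\right) \left(-2\right) = \left(-13\right) \left(-2\right) = 26$)
$\frac{1}{146 s{\left(y{\left(-4,-2 \right)},f{\left(-9 \right)} \right)} - 8768303} = \frac{1}{146 \cdot 26 - 8768303} = \frac{1}{3796 - 8768303} = \frac{1}{-8764507} = - \frac{1}{8764507}$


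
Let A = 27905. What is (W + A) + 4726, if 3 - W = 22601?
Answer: 10033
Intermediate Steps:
W = -22598 (W = 3 - 1*22601 = 3 - 22601 = -22598)
(W + A) + 4726 = (-22598 + 27905) + 4726 = 5307 + 4726 = 10033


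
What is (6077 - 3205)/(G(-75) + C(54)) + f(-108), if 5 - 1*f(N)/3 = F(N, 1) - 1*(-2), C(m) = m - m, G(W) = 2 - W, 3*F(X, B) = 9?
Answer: 2872/77 ≈ 37.299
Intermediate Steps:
F(X, B) = 3 (F(X, B) = (⅓)*9 = 3)
C(m) = 0
f(N) = 0 (f(N) = 15 - 3*(3 - 1*(-2)) = 15 - 3*(3 + 2) = 15 - 3*5 = 15 - 15 = 0)
(6077 - 3205)/(G(-75) + C(54)) + f(-108) = (6077 - 3205)/((2 - 1*(-75)) + 0) + 0 = 2872/((2 + 75) + 0) + 0 = 2872/(77 + 0) + 0 = 2872/77 + 0 = 2872/77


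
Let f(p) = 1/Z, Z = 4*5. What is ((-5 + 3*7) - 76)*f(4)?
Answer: -3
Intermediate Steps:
Z = 20
f(p) = 1/20
((-5 + 3*7) - 76)*f(4) = ((-5 + 3*7) - 76)*(1/20) = ((-5 + 21) - 76)*(1/20) = (16 - 76)*(1/20) = -60*1/20 = -3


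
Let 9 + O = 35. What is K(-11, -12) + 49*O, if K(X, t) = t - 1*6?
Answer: 1256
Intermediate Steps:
O = 26 (O = -9 + 35 = 26)
K(X, t) = -6 + t (K(X, t) = t - 6 = -6 + t)
K(-11, -12) + 49*O = (-6 - 12) + 49*26 = -18 + 1274 = 1256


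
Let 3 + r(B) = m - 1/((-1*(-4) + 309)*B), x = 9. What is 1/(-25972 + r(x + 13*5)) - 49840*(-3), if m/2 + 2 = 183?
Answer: 88702486839478/593248307 ≈ 1.4952e+5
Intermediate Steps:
m = 362 (m = -4 + 2*183 = -4 + 366 = 362)
r(B) = 359 - 1/(313*B) (r(B) = -3 + (362 - 1/((-1*(-4) + 309)*B)) = -3 + (362 - 1/((4 + 309)*B)) = -3 + (362 - 1/(313*B)) = 359 - 1/(313*B))
1/(-25972 + r(x + 13*5)) - 49840*(-3) = 1/(-25972 + (359 - 1/(313*(9 + 13*5)))) - 49840*(-3) = 1/(-25972 + (359 - 1/(313*(9 + 65)))) + 149520 = 1/(-25972 + (359 - 1/313/74)) + 149520 = 1/(-25972 + (359 - 1/313*1/74)) + 149520 = 1/(-25972 + (359 - 1/23162)) + 149520 = 1/(-25972 + 8315157/23162) + 149520 = 1/(-593248307/23162) + 149520 = -23162/593248307 + 149520 = 88702486839478/593248307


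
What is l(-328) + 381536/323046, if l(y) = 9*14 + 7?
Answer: 21673327/161523 ≈ 134.18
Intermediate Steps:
l(y) = 133 (l(y) = 126 + 7 = 133)
l(-328) + 381536/323046 = 133 + 381536/323046 = 133 + 381536*(1/323046) = 133 + 190768/161523 = 21673327/161523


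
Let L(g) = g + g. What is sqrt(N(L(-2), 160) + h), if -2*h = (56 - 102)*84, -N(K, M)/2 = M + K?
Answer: 18*sqrt(5) ≈ 40.249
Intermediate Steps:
L(g) = 2*g
N(K, M) = -2*K - 2*M (N(K, M) = -2*(M + K) = -2*(K + M) = -2*K - 2*M)
h = 1932 (h = -(56 - 102)*84/2 = -(-23)*84 = -1/2*(-3864) = 1932)
sqrt(N(L(-2), 160) + h) = sqrt((-4*(-2) - 2*160) + 1932) = sqrt((-2*(-4) - 320) + 1932) = sqrt((8 - 320) + 1932) = sqrt(-312 + 1932) = sqrt(1620) = 18*sqrt(5)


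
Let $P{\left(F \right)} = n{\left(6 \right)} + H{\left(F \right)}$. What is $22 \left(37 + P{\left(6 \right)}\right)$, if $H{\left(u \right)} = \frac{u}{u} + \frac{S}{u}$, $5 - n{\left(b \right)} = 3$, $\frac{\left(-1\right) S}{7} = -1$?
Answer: $\frac{2717}{3} \approx 905.67$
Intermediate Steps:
$S = 7$ ($S = \left(-7\right) \left(-1\right) = 7$)
$n{\left(b \right)} = 2$ ($n{\left(b \right)} = 5 - 3 = 2$)
$H{\left(u \right)} = 1 + \frac{7}{u}$ ($H{\left(u \right)} = \frac{u}{u} + \frac{7}{u} = 1 + \frac{7}{u}$)
$P{\left(F \right)} = 2 + \frac{7 + F}{F}$
$22 \left(37 + P{\left(6 \right)}\right) = 22 \left(37 + \left(3 + \frac{7}{6}\right)\right) = 22 \left(37 + \frac{25}{6}\right) = 22 \cdot \frac{247}{6} = \frac{2717}{3}$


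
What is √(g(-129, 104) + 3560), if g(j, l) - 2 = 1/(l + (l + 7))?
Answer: √164653665/215 ≈ 59.683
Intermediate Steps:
g(j, l) = 2 + 1/(7 + 2*l) (g(j, l) = 2 + 1/(l + (l + 7)) = 2 + 1/(l + (7 + l)) = 2 + 1/(7 + 2*l))
√(g(-129, 104) + 3560) = √((15 + 4*104)/(7 + 2*104) + 3560) = √((15 + 416)/(7 + 208) + 3560) = √(431/215 + 3560) = √(765831/215) = √164653665/215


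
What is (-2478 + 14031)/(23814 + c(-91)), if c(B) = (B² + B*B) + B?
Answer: 11553/40285 ≈ 0.28678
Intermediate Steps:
c(B) = B + 2*B² (c(B) = (B² + B²) + B = 2*B² + B = B + 2*B²)
(-2478 + 14031)/(23814 + c(-91)) = (-2478 + 14031)/(23814 - 91*(1 + 2*(-91))) = 11553/(23814 - 91*(1 - 182)) = 11553/(23814 - 91*(-181)) = 11553/(23814 + 16471) = 11553/40285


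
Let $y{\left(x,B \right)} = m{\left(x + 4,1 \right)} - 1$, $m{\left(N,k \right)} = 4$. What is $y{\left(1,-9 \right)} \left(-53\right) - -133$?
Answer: $-26$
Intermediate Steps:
$y{\left(x,B \right)} = 3$ ($y{\left(x,B \right)} = 4 - 1 = 3$)
$y{\left(1,-9 \right)} \left(-53\right) - -133 = 3 \left(-53\right) - -133 = -159 + 133 = -26$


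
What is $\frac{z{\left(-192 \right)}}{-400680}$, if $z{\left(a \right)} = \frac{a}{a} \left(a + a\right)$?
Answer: $\frac{16}{16695} \approx 0.00095837$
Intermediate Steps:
$z{\left(a \right)} = 2 a$ ($z{\left(a \right)} = 1 \cdot 2 a = 2 a$)
$\frac{z{\left(-192 \right)}}{-400680} = \frac{2 \left(-192\right)}{-400680} = \left(-384\right) \left(- \frac{1}{400680}\right) = \frac{16}{16695}$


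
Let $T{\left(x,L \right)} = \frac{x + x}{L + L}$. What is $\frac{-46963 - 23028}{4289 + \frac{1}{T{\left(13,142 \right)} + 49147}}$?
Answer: $- \frac{488459280017}{29932446485} \approx -16.319$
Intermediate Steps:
$T{\left(x,L \right)} = \frac{x}{L}$ ($T{\left(x,L \right)} = \frac{2 x}{2 L} = 2 x \frac{1}{2 L} = \frac{x}{L}$)
$\frac{-46963 - 23028}{4289 + \frac{1}{T{\left(13,142 \right)} + 49147}} = \frac{-46963 - 23028}{4289 + \frac{1}{\frac{13}{142} + 49147}} = - \frac{69991}{4289 + \frac{1}{13 \cdot \frac{1}{142} + 49147}} = - \frac{69991}{4289 + \frac{1}{\frac{13}{142} + 49147}} = - \frac{69991}{4289 + \frac{1}{\frac{6978887}{142}}} = - \frac{69991}{4289 + \frac{142}{6978887}} = - \frac{69991}{\frac{29932446485}{6978887}} = \left(-69991\right) \frac{6978887}{29932446485} = - \frac{488459280017}{29932446485}$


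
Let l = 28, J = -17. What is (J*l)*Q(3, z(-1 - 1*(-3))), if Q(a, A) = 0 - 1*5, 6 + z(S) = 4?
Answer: 2380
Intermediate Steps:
z(S) = -2 (z(S) = -6 + 4 = -2)
Q(a, A) = -5 (Q(a, A) = 0 - 5 = -5)
(J*l)*Q(3, z(-1 - 1*(-3))) = -17*28*(-5) = -476*(-5) = 2380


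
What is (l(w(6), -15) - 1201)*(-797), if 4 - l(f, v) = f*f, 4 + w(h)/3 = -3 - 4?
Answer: 1821942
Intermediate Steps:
w(h) = -33 (w(h) = -12 + 3*(-3 - 4) = -12 + 3*(-7) = -12 - 21 = -33)
l(f, v) = 4 - f**2 (l(f, v) = 4 - f*f = 4 - f**2)
(l(w(6), -15) - 1201)*(-797) = ((4 - 1*(-33)**2) - 1201)*(-797) = ((4 - 1*1089) - 1201)*(-797) = ((4 - 1089) - 1201)*(-797) = (-1085 - 1201)*(-797) = -2286*(-797) = 1821942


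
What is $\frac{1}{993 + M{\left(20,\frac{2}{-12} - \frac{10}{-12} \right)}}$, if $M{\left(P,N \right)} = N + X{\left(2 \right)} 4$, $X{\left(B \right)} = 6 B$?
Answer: $\frac{3}{3125} \approx 0.00096$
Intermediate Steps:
$M{\left(P,N \right)} = 48 + N$ ($M{\left(P,N \right)} = N + 6 \cdot 2 \cdot 4 = N + 12 \cdot 4 = N + 48 = 48 + N$)
$\frac{1}{993 + M{\left(20,\frac{2}{-12} - \frac{10}{-12} \right)}} = \frac{1}{993 + \left(48 + \left(\frac{2}{-12} - \frac{10}{-12}\right)\right)} = \frac{1}{993 + \left(48 + \left(2 \left(- \frac{1}{12}\right) - - \frac{5}{6}\right)\right)} = \frac{1}{993 + \left(48 + \left(- \frac{1}{6} + \frac{5}{6}\right)\right)} = \frac{1}{993 + \left(48 + \frac{2}{3}\right)} = \frac{1}{993 + \frac{146}{3}} = \frac{1}{\frac{3125}{3}} = \frac{3}{3125}$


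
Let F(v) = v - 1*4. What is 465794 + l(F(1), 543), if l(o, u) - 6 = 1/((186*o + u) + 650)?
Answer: 295783001/635 ≈ 4.6580e+5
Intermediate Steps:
F(v) = -4 + v (F(v) = v - 4 = -4 + v)
l(o, u) = 6 + 1/(650 + u + 186*o) (l(o, u) = 6 + 1/((186*o + u) + 650) = 6 + 1/((u + 186*o) + 650) = 6 + 1/(650 + u + 186*o))
465794 + l(F(1), 543) = 465794 + (3901 + 6*543 + 1116*(-4 + 1))/(650 + 543 + 186*(-4 + 1)) = 465794 + (3901 + 3258 + 1116*(-3))/(650 + 543 + 186*(-3)) = 465794 + (3901 + 3258 - 3348)/(650 + 543 - 558) = 465794 + 3811/635 = 295783001/635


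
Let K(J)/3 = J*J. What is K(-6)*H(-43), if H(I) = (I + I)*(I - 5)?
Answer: 445824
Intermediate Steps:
H(I) = 2*I*(-5 + I) (H(I) = (2*I)*(-5 + I) = 2*I*(-5 + I))
K(J) = 3*J² (K(J) = 3*(J*J) = 3*J²)
K(-6)*H(-43) = (3*(-6)²)*(2*(-43)*(-5 - 43)) = (3*36)*(2*(-43)*(-48)) = 108*4128 = 445824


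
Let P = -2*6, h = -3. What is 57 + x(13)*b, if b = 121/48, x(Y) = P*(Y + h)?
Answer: -491/2 ≈ -245.50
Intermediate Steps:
P = -12
x(Y) = 36 - 12*Y (x(Y) = -12*(Y - 3) = -12*(-3 + Y) = 36 - 12*Y)
b = 121/48 (b = 121*(1/48) = 121/48 ≈ 2.5208)
57 + x(13)*b = 57 + (36 - 12*13)*(121/48) = 57 + (36 - 156)*(121/48) = 57 - 120*121/48 = 57 - 605/2 = -491/2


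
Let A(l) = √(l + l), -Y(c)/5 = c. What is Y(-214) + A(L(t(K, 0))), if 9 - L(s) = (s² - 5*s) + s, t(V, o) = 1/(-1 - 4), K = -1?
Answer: 1070 + 2*√102/5 ≈ 1074.0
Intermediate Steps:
t(V, o) = -⅕ (t(V, o) = 1/(-5) = -⅕)
Y(c) = -5*c
L(s) = 9 - s² + 4*s (L(s) = 9 - ((s² - 5*s) + s) = 9 - (s² - 4*s) = 9 + (-s² + 4*s) = 9 - s² + 4*s)
A(l) = √2*√l (A(l) = √(2*l) = √2*√l)
Y(-214) + A(L(t(K, 0))) = -5*(-214) + √2*√(9 - (-⅕)² + 4*(-⅕)) = 1070 + √2*√(9 - 1*1/25 - ⅘) = 1070 + √2*√(9 - 1/25 - ⅘) = 1070 + √2*√(204/25) = 1070 + √2*(2*√51/5) = 1070 + 2*√102/5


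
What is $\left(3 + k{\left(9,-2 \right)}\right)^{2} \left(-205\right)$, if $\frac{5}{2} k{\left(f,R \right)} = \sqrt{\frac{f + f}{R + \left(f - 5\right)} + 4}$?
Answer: $- \frac{11357}{5} - 492 \sqrt{13} \approx -4045.3$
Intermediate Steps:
$k{\left(f,R \right)} = \frac{2 \sqrt{4 + \frac{2 f}{-5 + R + f}}}{5}$ ($k{\left(f,R \right)} = \frac{2 \sqrt{\frac{f + f}{R + \left(f - 5\right)} + 4}}{5} = \frac{2 \sqrt{\frac{2 f}{R + \left(-5 + f\right)} + 4}}{5} = \frac{2 \sqrt{\frac{2 f}{-5 + R + f} + 4}}{5} = \frac{2 \sqrt{4 + \frac{2 f}{-5 + R + f}}}{5}$)
$\left(3 + k{\left(9,-2 \right)}\right)^{2} \left(-205\right) = \left(3 + \frac{2 \sqrt{2} \sqrt{\frac{-10 + 2 \left(-2\right) + 3 \cdot 9}{-5 - 2 + 9}}}{5}\right)^{2} \left(-205\right) = \left(3 + \frac{2 \sqrt{2} \sqrt{\frac{-10 - 4 + 27}{2}}}{5}\right)^{2} \left(-205\right) = \left(3 + \frac{2 \sqrt{2} \sqrt{\frac{1}{2} \cdot 13}}{5}\right)^{2} \left(-205\right) = \left(3 + \frac{2 \sqrt{2} \sqrt{\frac{13}{2}}}{5}\right)^{2} \left(-205\right) = \left(3 + \frac{2 \sqrt{2} \frac{\sqrt{26}}{2}}{5}\right)^{2} \left(-205\right) = \left(3 + \frac{2 \sqrt{13}}{5}\right)^{2} \left(-205\right) = - 205 \left(3 + \frac{2 \sqrt{13}}{5}\right)^{2}$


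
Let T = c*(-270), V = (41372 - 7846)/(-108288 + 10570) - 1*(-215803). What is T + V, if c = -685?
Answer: 19580374064/48859 ≈ 4.0075e+5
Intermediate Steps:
V = 10543902014/48859 (V = 33526/(-97718) + 215803 = 33526*(-1/97718) + 215803 = -16763/48859 + 215803 = 10543902014/48859 ≈ 2.1580e+5)
T = 184950 (T = -685*(-270) = 184950)
T + V = 184950 + 10543902014/48859 = 19580374064/48859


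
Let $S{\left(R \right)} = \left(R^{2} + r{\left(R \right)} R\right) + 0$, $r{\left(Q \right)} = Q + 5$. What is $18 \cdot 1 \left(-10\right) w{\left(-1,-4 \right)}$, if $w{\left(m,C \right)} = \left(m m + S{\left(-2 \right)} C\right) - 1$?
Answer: $-1440$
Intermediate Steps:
$r{\left(Q \right)} = 5 + Q$
$S{\left(R \right)} = R^{2} + R \left(5 + R\right)$ ($S{\left(R \right)} = \left(R^{2} + \left(5 + R\right) R\right) + 0 = \left(R^{2} + R \left(5 + R\right)\right) + 0 = R^{2} + R \left(5 + R\right)$)
$w{\left(m,C \right)} = -1 + m^{2} - 2 C$ ($w{\left(m,C \right)} = \left(m m + - 2 \left(5 + 2 \left(-2\right)\right) C\right) - 1 = \left(m^{2} + - 2 \left(5 - 4\right) C\right) - 1 = \left(m^{2} + \left(-2\right) 1 C\right) - 1 = \left(m^{2} - 2 C\right) - 1 = -1 + m^{2} - 2 C$)
$18 \cdot 1 \left(-10\right) w{\left(-1,-4 \right)} = 18 \cdot 1 \left(-10\right) \left(-1 + \left(-1\right)^{2} - -8\right) = 18 \left(-10\right) \left(-1 + 1 + 8\right) = \left(-180\right) 8 = -1440$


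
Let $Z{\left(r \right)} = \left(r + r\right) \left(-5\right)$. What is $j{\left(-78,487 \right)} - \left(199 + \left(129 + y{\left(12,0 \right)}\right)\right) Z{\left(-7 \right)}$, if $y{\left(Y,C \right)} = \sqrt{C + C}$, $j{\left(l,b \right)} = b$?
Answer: $-22473$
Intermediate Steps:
$Z{\left(r \right)} = - 10 r$ ($Z{\left(r \right)} = 2 r \left(-5\right) = - 10 r$)
$y{\left(Y,C \right)} = \sqrt{2} \sqrt{C}$ ($y{\left(Y,C \right)} = \sqrt{2 C} = \sqrt{2} \sqrt{C}$)
$j{\left(-78,487 \right)} - \left(199 + \left(129 + y{\left(12,0 \right)}\right)\right) Z{\left(-7 \right)} = 487 - \left(199 + \left(129 + \sqrt{2} \sqrt{0}\right)\right) \left(\left(-10\right) \left(-7\right)\right) = 487 - \left(199 + \left(129 + \sqrt{2} \cdot 0\right)\right) 70 = 487 - \left(199 + \left(129 + 0\right)\right) 70 = 487 - \left(199 + 129\right) 70 = 487 - 328 \cdot 70 = 487 - 22960 = -22473$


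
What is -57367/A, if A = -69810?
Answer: 57367/69810 ≈ 0.82176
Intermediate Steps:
-57367/A = -57367/(-69810) = -57367*(-1/69810) = 57367/69810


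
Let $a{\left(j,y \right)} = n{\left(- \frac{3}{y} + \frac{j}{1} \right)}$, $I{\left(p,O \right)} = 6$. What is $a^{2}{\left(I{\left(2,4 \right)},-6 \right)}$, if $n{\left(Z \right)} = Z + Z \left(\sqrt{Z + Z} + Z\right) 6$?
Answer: $87373 + 20280 \sqrt{13} \approx 1.6049 \cdot 10^{5}$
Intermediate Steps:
$n{\left(Z \right)} = Z + Z \left(6 Z + 6 \sqrt{2} \sqrt{Z}\right)$ ($n{\left(Z \right)} = Z + Z \left(\sqrt{2 Z} + Z\right) 6 = Z + Z \left(\sqrt{2} \sqrt{Z} + Z\right) 6 = Z + Z \left(Z + \sqrt{2} \sqrt{Z}\right) 6 = Z + Z \left(6 Z + 6 \sqrt{2} \sqrt{Z}\right)$)
$a{\left(j,y \right)} = j - \frac{3}{y} + 6 \left(j - \frac{3}{y}\right)^{2} + 6 \sqrt{2} \left(j - \frac{3}{y}\right)^{\frac{3}{2}}$ ($a{\left(j,y \right)} = \left(- \frac{3}{y} + \frac{j}{1}\right) + 6 \left(- \frac{3}{y} + \frac{j}{1}\right)^{2} + 6 \sqrt{2} \left(- \frac{3}{y} + \frac{j}{1}\right)^{\frac{3}{2}} = \left(- \frac{3}{y} + j 1\right) + 6 \left(- \frac{3}{y} + j 1\right)^{2} + 6 \sqrt{2} \left(- \frac{3}{y} + j 1\right)^{\frac{3}{2}} = \left(- \frac{3}{y} + j\right) + 6 \left(- \frac{3}{y} + j\right)^{2} + 6 \sqrt{2} \left(- \frac{3}{y} + j\right)^{\frac{3}{2}} = \left(j - \frac{3}{y}\right) + 6 \left(j - \frac{3}{y}\right)^{2} + 6 \sqrt{2} \left(j - \frac{3}{y}\right)^{\frac{3}{2}} = j - \frac{3}{y} + 6 \left(j - \frac{3}{y}\right)^{2} + 6 \sqrt{2} \left(j - \frac{3}{y}\right)^{\frac{3}{2}}$)
$a^{2}{\left(I{\left(2,4 \right)},-6 \right)} = \left(6 - \frac{3}{-6} + 6 \sqrt{2} \left(6 - \frac{3}{-6}\right)^{\frac{3}{2}} + \frac{6 \left(-3 + 6 \left(-6\right)\right)^{2}}{36}\right)^{2} = \left(6 - - \frac{1}{2} + 6 \sqrt{2} \left(6 - - \frac{1}{2}\right)^{\frac{3}{2}} + 6 \cdot \frac{1}{36} \left(-3 - 36\right)^{2}\right)^{2} = \left(6 + \frac{1}{2} + 6 \sqrt{2} \left(6 + \frac{1}{2}\right)^{\frac{3}{2}} + 6 \cdot \frac{1}{36} \left(-39\right)^{2}\right)^{2} = \left(6 + \frac{1}{2} + 6 \sqrt{2} \left(\frac{13}{2}\right)^{\frac{3}{2}} + 6 \cdot \frac{1}{36} \cdot 1521\right)^{2} = \left(6 + \frac{1}{2} + 6 \sqrt{2} \frac{13 \sqrt{26}}{4} + \frac{507}{2}\right)^{2} = \left(6 + \frac{1}{2} + 39 \sqrt{13} + \frac{507}{2}\right)^{2} = \left(260 + 39 \sqrt{13}\right)^{2}$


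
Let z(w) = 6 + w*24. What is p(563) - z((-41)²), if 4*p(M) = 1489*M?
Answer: 676907/4 ≈ 1.6923e+5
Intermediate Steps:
z(w) = 6 + 24*w
p(M) = 1489*M/4 (p(M) = (1489*M)/4 = 1489*M/4)
p(563) - z((-41)²) = (1489/4)*563 - (6 + 24*(-41)²) = 838307/4 - (6 + 24*1681) = 838307/4 - (6 + 40344) = 838307/4 - 1*40350 = 838307/4 - 40350 = 676907/4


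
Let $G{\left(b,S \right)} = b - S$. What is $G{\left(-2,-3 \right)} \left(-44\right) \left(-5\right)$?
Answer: $220$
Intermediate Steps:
$G{\left(-2,-3 \right)} \left(-44\right) \left(-5\right) = \left(-2 - -3\right) \left(-44\right) \left(-5\right) = \left(-2 + 3\right) \left(-44\right) \left(-5\right) = 1 \left(-44\right) \left(-5\right) = \left(-44\right) \left(-5\right) = 220$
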